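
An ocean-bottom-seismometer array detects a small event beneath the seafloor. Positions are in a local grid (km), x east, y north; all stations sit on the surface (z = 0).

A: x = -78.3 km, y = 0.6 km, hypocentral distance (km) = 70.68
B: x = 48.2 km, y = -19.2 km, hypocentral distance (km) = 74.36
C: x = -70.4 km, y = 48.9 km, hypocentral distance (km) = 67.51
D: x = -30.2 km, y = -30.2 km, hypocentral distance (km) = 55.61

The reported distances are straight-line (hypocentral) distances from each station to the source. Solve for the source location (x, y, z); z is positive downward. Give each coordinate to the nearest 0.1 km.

Each station gives a sphere (x−x_i)² + (y−y_i)² + z² = d_i² (stations at z=0).
Subtracting the A sphere from B and C: z² cancels, leaving linear equations in x and y:
253.0 x − 39.6 y = -3973.12
15.8 x + 96.6 y = 1654.18
Solving: x ≈ -12.699, y ≈ 19.201 km (keep extra digits for the depth step; rounded: -12.7, 19.2).
Then from the A sphere: z² = 70.68² − (x + 78.3)² − (y − 0.6)² with x = -12.699, y = 19.201, so z ≈ 18.606 ≈ 18.6 km.

(-12.7, 19.2, 18.6)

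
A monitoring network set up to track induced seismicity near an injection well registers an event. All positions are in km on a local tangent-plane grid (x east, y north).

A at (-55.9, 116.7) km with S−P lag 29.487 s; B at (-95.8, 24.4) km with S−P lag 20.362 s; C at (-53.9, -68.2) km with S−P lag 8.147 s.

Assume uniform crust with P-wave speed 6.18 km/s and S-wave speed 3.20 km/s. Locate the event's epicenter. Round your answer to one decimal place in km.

0.1 km east, -70.8 km north

Distance from S−P lag: d = Δt · v_P v_S / (v_P − v_S) = Δt · (6.18·3.20)/(6.18−3.20) ≈ 6.6362·Δt.
So d_A = 195.68, d_B = 135.13, d_C = 54.07 km.
Circle about each station: (x + 55.9)² + (y − 116.7)² = 195.68²; (x + 95.8)² + (y − 24.4)² = 135.13²; (x + 53.9)² + (y + 68.2)² = 54.07².
Subtracting the A equation from the B and C equations removes the quadratic terms:
-79.8 x − 184.6 y = 13059.85
4.0 x − 369.8 y = 26179.85
Solving the 2×2 system: x ≈ 0.1, y ≈ -70.8 km.
Check against A (with the unrounded x, y): √((x + 55.9)²+(y − 116.7)²) = 195.68 ≈ 195.68 km. ✓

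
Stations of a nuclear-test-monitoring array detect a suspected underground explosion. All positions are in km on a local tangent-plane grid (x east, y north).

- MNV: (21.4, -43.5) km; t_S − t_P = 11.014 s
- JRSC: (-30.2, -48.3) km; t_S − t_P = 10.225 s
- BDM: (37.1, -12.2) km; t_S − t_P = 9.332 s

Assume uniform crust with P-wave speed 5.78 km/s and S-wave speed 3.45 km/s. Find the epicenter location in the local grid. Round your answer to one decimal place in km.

Distance from S−P lag: d = Δt · v_P v_S / (v_P − v_S) = Δt · (5.78·3.45)/(5.78−3.45) ≈ 8.5584·Δt.
So d_MNV = 94.26, d_JRSC = 87.51, d_BDM = 79.87 km.
Circle about each station: (x − 21.4)² + (y + 43.5)² = 94.26²; (x + 30.2)² + (y + 48.3)² = 87.51²; (x − 37.1)² + (y + 12.2)² = 79.87².
Subtracting the MNV equation from the JRSC and BDM equations removes the quadratic terms:
-103.2 x − 9.6 y = 2121.67
31.4 x + 62.6 y = 1680.77
Solving the 2×2 system: x ≈ -24.2, y ≈ 39.0 km.

x ≈ -24.2 km, y ≈ 39.0 km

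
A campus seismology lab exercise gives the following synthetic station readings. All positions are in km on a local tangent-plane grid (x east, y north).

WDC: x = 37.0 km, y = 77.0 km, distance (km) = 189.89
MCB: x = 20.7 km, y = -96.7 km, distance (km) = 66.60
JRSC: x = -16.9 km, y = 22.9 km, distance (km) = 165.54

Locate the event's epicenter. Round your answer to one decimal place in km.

x ≈ 86.6 km, y ≈ -106.3 km

Circle about each station: (x − 37.0)² + (y − 77.0)² = 189.89²; (x − 20.7)² + (y + 96.7)² = 66.60²; (x + 16.9)² + (y − 22.9)² = 165.54².
Subtracting the WDC equation from the MCB and JRSC equations removes the quadratic terms:
-32.6 x − 347.4 y = 34104.03
-107.8 x − 108.2 y = 2166.74
Solving the 2×2 system: x ≈ 86.6, y ≈ -106.3 km.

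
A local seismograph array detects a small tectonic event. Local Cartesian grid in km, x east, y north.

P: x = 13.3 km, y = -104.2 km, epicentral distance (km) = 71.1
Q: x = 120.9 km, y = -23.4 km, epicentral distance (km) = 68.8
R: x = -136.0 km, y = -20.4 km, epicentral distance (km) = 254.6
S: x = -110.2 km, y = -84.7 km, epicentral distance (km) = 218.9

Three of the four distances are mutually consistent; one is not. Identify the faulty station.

Solve using three stations at a time. Using Q, R, S (subtract circle equations pairwise → linear system) gives (x, y) ≈ (108.6, -91.0).
Distances from that point to each station vs reported:
  P: calculated 96.2 vs reported 71.1 → residual 25.1 km
  Q: calculated 68.7 vs reported 68.8 → residual 0.1 km
  R: calculated 254.6 vs reported 254.6 → residual 0.0 km
  S: calculated 218.9 vs reported 218.9 → residual 0.0 km
Q, R, S are mutually consistent (residuals ≈ 0); P is off by 25.1 km.

P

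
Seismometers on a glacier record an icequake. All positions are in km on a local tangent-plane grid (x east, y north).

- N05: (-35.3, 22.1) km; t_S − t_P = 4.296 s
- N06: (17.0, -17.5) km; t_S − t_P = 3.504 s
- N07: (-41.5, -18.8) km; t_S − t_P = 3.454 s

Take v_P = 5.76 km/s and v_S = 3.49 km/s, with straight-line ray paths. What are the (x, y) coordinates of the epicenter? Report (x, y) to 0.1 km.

Distance from S−P lag: d = Δt · v_P v_S / (v_P − v_S) = Δt · (5.76·3.49)/(5.76−3.49) ≈ 8.8557·Δt.
So d_N05 = 38.04, d_N06 = 31.03, d_N07 = 30.59 km.
Circle about each station: (x + 35.3)² + (y − 22.1)² = 38.04²; (x − 17.0)² + (y + 17.5)² = 31.03²; (x + 41.5)² + (y + 18.8)² = 30.59².
Subtracting the N05 equation from the N06 and N07 equations removes the quadratic terms:
104.6 x − 79.2 y = -655.07
-12.4 x − 81.8 y = 852.48
Solving the 2×2 system: x ≈ -12.7, y ≈ -8.5 km.

(-12.7, -8.5)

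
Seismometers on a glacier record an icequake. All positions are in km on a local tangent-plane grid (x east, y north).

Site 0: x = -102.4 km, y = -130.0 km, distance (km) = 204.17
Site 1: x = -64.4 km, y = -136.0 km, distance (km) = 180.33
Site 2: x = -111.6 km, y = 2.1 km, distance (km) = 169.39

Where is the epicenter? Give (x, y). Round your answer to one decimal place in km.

x ≈ 57.7 km, y ≈ -3.3 km

Circle about each station: (x + 102.4)² + (y + 130.0)² = 204.17²; (x + 64.4)² + (y + 136.0)² = 180.33²; (x + 111.6)² + (y − 2.1)² = 169.39².
Subtracting the Site 0 equation from the Site 1 and Site 2 equations removes the quadratic terms:
76.0 x − 12.0 y = 4424.08
-18.4 x + 264.2 y = -1934.37
Solving the 2×2 system: x ≈ 57.7, y ≈ -3.3 km.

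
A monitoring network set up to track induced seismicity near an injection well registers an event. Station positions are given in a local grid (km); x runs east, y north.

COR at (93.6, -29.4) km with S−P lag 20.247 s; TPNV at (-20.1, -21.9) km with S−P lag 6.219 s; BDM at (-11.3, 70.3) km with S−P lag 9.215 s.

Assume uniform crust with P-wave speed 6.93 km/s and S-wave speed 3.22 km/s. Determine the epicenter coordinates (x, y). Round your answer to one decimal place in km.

Distance from S−P lag: d = Δt · v_P v_S / (v_P − v_S) = Δt · (6.93·3.22)/(6.93−3.22) ≈ 6.0147·Δt.
So d_COR = 121.78, d_TPNV = 37.41, d_BDM = 55.43 km.
Circle about each station: (x − 93.6)² + (y + 29.4)² = 121.78²; (x + 20.1)² + (y + 21.9)² = 37.41²; (x + 11.3)² + (y − 70.3)² = 55.43².
Subtracting pairs of circle equations eliminates x²+y² and gives linear equations (the radical axes):
-227.4 x + 15.0 y = 4689.16
-209.8 x + 199.4 y = 7202.34
Solving the 2×2 system: x ≈ -19.6, y ≈ 15.5 km.

-19.6 km east, 15.5 km north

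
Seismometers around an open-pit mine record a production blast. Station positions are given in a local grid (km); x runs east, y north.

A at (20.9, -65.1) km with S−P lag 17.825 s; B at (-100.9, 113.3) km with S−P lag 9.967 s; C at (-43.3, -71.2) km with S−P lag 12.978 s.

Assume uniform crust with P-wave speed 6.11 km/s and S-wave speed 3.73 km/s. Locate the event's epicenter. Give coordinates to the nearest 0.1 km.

x ≈ -126.3 km, y ≈ 21.3 km

Distance from S−P lag: d = Δt · v_P v_S / (v_P − v_S) = Δt · (6.11·3.73)/(6.11−3.73) ≈ 9.5758·Δt.
So d_A = 170.69, d_B = 95.44, d_C = 124.27 km.
Circle about each station: (x − 20.9)² + (y + 65.1)² = 170.69²; (x + 100.9)² + (y − 113.3)² = 95.44²; (x + 43.3)² + (y + 71.2)² = 124.27².
Subtracting the A equation from the B and C equations removes the quadratic terms:
-243.6 x + 356.8 y = 38369.16
-128.4 x − 12.2 y = 15961.55
Solving the 2×2 system: x ≈ -126.3, y ≈ 21.3 km.
Check against A (with the unrounded x, y): √((x − 20.9)²+(y + 65.1)²) = 170.70 ≈ 170.69 km. ✓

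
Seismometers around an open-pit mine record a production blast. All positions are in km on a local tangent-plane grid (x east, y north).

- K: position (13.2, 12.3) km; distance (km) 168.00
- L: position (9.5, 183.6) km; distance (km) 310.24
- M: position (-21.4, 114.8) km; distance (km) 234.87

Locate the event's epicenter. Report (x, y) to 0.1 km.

Circle about each station: (x − 13.2)² + (y − 12.3)² = 168.00²; (x − 9.5)² + (y − 183.6)² = 310.24²; (x + 21.4)² + (y − 114.8)² = 234.87².
Subtracting pairs of circle equations eliminates x²+y² and gives linear equations (the radical axes):
-7.4 x + 342.6 y = -34551.18
-69.2 x + 205.0 y = -13628.45
Solving the 2×2 system: x ≈ -108.8, y ≈ -103.2 km.

x ≈ -108.8 km, y ≈ -103.2 km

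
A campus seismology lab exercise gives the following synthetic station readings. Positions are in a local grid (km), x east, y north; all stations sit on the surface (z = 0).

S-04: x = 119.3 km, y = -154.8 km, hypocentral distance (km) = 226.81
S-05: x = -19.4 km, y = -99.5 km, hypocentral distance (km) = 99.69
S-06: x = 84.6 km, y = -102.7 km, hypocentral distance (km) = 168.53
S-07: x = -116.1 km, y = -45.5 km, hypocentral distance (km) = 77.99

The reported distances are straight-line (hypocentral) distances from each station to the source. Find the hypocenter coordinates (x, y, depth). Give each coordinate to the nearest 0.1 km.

Each station gives a sphere (x−x_i)² + (y−y_i)² + z² = d_i² (stations at z=0).
Subtracting the S-04 sphere from S-05 and S-06: z² cancels, leaving linear equations in x and y:
-277.4 x + 110.6 y = 13585.76
-69.4 x + 104.2 y = 2549.34
Solving: x ≈ -53.401, y ≈ -11.101 km (keep extra digits for the depth step; rounded: -53.4, -11.1).
Then from the S-04 sphere: z² = 226.81² − (x − 119.3)² − (y + 154.8)² with x = -53.401, y = -11.101, so z ≈ 31.108 ≈ 31.1 km.

(-53.4, -11.1, 31.1)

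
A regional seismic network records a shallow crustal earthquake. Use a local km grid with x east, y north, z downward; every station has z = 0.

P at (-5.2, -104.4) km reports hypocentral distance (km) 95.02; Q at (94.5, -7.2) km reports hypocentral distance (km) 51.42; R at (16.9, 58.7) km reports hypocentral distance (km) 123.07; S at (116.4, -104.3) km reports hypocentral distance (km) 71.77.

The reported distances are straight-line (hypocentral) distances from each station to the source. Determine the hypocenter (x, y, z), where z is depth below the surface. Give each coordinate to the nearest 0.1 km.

(71.5, -50.5, 15.5)

Each station gives a sphere (x−x_i)² + (y−y_i)² + z² = d_i² (stations at z=0).
Subtracting the P sphere from Q and R: z² cancels, leaving linear equations in x and y:
199.4 x + 194.4 y = 4440.47
44.2 x + 326.2 y = -13312.52
Solving: x ≈ 71.502, y ≈ -50.499 km (keep extra digits for the depth step; rounded: 71.5, -50.5).
Then from the P sphere: z² = 95.02² − (x + 5.2)² − (y + 104.4)² with x = 71.502, y = -50.499, so z ≈ 15.501 ≈ 15.5 km.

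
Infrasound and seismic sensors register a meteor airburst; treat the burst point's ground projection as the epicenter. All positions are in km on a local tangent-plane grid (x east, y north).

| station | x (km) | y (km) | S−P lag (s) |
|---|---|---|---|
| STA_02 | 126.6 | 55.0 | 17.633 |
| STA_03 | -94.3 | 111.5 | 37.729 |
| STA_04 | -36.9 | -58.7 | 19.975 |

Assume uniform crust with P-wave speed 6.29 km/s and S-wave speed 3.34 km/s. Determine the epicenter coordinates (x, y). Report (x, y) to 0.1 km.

105.0 km east, -68.7 km north

Distance from S−P lag: d = Δt · v_P v_S / (v_P − v_S) = Δt · (6.29·3.34)/(6.29−3.34) ≈ 7.1216·Δt.
So d_STA_02 = 125.57, d_STA_03 = 268.69, d_STA_04 = 142.25 km.
Circle about each station: (x − 126.6)² + (y − 55.0)² = 125.57²; (x + 94.3)² + (y − 111.5)² = 268.69²; (x + 36.9)² + (y + 58.7)² = 142.25².
Subtracting pairs of circle equations eliminates x²+y² and gives linear equations (the radical axes):
-441.8 x + 113.0 y = -54154.31
-327.0 x − 227.4 y = -18712.50
Solving the 2×2 system: x ≈ 105.0, y ≈ -68.7 km.
Check against STA_02 (with the unrounded x, y): √((x − 126.6)²+(y − 55.0)²) = 125.58 ≈ 125.57 km. ✓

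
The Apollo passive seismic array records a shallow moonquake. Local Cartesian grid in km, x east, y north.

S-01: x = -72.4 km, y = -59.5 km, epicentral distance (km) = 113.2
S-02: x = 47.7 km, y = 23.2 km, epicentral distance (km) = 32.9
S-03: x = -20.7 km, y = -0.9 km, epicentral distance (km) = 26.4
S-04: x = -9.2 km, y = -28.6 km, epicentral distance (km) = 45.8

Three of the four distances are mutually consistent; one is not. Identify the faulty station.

Solve using three stations at a time. Using S-01, S-02, S-04 (subtract circle equations pairwise → linear system) gives (x, y) ≈ (18.7, 7.8).
Distances from that point to each station vs reported:
  S-01: calculated 113.2 vs reported 113.2 → residual 0.0 km
  S-02: calculated 32.9 vs reported 32.9 → residual 0.0 km
  S-03: calculated 40.3 vs reported 26.4 → residual 13.9 km
  S-04: calculated 45.8 vs reported 45.8 → residual 0.0 km
S-01, S-02, S-04 are mutually consistent (residuals ≈ 0); S-03 is off by 13.9 km.

S-03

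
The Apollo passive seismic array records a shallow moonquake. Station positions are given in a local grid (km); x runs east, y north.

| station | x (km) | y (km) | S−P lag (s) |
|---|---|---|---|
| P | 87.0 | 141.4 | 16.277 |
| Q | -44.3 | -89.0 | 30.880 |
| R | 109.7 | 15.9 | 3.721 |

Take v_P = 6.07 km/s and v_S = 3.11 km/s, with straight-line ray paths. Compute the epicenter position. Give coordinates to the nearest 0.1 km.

(105.2, 39.2)

Distance from S−P lag: d = Δt · v_P v_S / (v_P − v_S) = Δt · (6.07·3.11)/(6.07−3.11) ≈ 6.3776·Δt.
So d_P = 103.81, d_Q = 196.94, d_R = 23.73 km.
Circle about each station: (x − 87.0)² + (y − 141.4)² = 103.81²; (x + 44.3)² + (y + 89.0)² = 196.94²; (x − 109.7)² + (y − 15.9)² = 23.73².
Subtracting the P equation from the Q and R equations removes the quadratic terms:
-262.6 x − 460.8 y = -45688.32
45.4 x − 251.0 y = -5062.66
Solving the 2×2 system: x ≈ 105.2, y ≈ 39.2 km.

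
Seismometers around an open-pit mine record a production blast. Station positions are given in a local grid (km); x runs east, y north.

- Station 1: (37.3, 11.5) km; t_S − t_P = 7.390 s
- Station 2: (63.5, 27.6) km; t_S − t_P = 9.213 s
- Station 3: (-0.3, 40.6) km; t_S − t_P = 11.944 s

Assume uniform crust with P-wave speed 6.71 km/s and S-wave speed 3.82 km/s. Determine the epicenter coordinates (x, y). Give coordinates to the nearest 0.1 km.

49.5 km east, -52.9 km north

Distance from S−P lag: d = Δt · v_P v_S / (v_P − v_S) = Δt · (6.71·3.82)/(6.71−3.82) ≈ 8.8693·Δt.
So d_Station 1 = 65.54, d_Station 2 = 81.71, d_Station 3 = 105.93 km.
Circle about each station: (x − 37.3)² + (y − 11.5)² = 65.54²; (x − 63.5)² + (y − 27.6)² = 81.71²; (x + 0.3)² + (y − 40.6)² = 105.93².
Subtracting the Station 1 equation from the Station 2 and Station 3 equations removes the quadratic terms:
52.4 x + 32.2 y = 889.44
-75.2 x + 58.2 y = -6800.76
Solving the 2×2 system: x ≈ 49.5, y ≈ -52.9 km.
Check against Station 1 (with the unrounded x, y): √((x − 37.3)²+(y − 11.5)²) = 65.55 ≈ 65.54 km. ✓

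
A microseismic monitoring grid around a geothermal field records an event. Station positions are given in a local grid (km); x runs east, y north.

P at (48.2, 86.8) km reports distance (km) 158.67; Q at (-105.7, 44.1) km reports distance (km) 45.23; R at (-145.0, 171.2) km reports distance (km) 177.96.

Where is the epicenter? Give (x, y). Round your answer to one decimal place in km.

Circle about each station: (x − 48.2)² + (y − 86.8)² = 158.67²; (x + 105.7)² + (y − 44.1)² = 45.23²; (x + 145.0)² + (y − 171.2)² = 177.96².
Subtracting pairs of circle equations eliminates x²+y² and gives linear equations (the radical axes):
-307.8 x − 85.4 y = 26390.24
-386.4 x + 168.8 y = 33983.37
Solving the 2×2 system: x ≈ -86.6, y ≈ 3.1 km.

x ≈ -86.6 km, y ≈ 3.1 km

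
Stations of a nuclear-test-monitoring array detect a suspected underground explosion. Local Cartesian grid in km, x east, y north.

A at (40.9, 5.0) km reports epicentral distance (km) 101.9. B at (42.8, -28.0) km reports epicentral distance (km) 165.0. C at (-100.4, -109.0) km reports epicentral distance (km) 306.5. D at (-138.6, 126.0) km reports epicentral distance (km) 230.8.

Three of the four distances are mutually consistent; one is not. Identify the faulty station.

Solve using three stations at a time. Using B, C, D (subtract circle equations pairwise → linear system) gives (x, y) ≈ (92.2, 129.4).
Distances from that point to each station vs reported:
  A: calculated 134.6 vs reported 101.9 → residual 32.7 km
  B: calculated 165.0 vs reported 165.0 → residual 0.0 km
  C: calculated 306.5 vs reported 306.5 → residual 0.0 km
  D: calculated 230.8 vs reported 230.8 → residual 0.0 km
B, C, D are mutually consistent (residuals ≈ 0); A is off by 32.7 km.

A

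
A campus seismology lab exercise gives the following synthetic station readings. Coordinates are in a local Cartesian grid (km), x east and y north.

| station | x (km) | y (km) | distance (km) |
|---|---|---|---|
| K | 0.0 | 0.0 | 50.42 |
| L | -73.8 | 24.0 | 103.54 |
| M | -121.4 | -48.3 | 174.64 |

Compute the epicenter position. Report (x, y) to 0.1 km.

Circle about each station: x² + y² = 50.42²; (x + 73.8)² + (y − 24.0)² = 103.54²; (x + 121.4)² + (y + 48.3)² = 174.64².
Subtracting the K equation from the L and M equations removes the quadratic terms:
-147.6 x + 48.0 y = -2155.92
-242.8 x − 96.6 y = -10886.10
Solving the 2×2 system: x ≈ 28.2, y ≈ 41.8 km.
Check against K (with the unrounded x, y): √(x²+y²) = 50.43 ≈ 50.42 km. ✓

x ≈ 28.2 km, y ≈ 41.8 km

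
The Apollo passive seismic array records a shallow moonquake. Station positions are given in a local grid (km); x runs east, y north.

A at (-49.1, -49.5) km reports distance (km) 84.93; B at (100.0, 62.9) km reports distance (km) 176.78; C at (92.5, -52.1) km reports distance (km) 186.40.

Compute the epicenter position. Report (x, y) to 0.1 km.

-74.0 km east, 31.7 km north

Circle about each station: (x + 49.1)² + (y + 49.5)² = 84.93²; (x − 100.0)² + (y − 62.9)² = 176.78²; (x − 92.5)² + (y + 52.1)² = 186.40².
Subtracting the A equation from the B and C equations removes the quadratic terms:
298.2 x + 224.8 y = -14942.71
283.2 x − 5.2 y = -21122.26
Solving the 2×2 system: x ≈ -74.0, y ≈ 31.7 km.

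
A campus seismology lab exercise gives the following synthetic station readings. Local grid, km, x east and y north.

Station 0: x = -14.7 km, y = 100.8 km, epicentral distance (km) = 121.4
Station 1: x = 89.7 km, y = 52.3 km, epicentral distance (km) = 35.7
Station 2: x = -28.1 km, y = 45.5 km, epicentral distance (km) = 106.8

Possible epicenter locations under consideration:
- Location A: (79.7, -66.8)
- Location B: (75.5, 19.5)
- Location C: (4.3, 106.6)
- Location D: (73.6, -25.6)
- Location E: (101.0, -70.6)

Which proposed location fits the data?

Location B

For each candidate, compare |candidate − station| to the reported distance:
Location A: residuals Station 0 71.0, Station 1 83.8, Station 2 48.9 → max 83.8 km
Location B: residuals Station 0 0.0, Station 1 0.0, Station 2 0.0 → max 0.0 km
Location C: residuals Station 0 101.5, Station 1 65.5, Station 2 37.6 → max 101.5 km
Location D: residuals Station 0 32.8, Station 1 43.8, Station 2 17.3 → max 43.8 km
Location E: residuals Station 0 85.4, Station 1 87.7, Station 2 66.8 → max 87.7 km
Only Location B has all residuals ≈ 0.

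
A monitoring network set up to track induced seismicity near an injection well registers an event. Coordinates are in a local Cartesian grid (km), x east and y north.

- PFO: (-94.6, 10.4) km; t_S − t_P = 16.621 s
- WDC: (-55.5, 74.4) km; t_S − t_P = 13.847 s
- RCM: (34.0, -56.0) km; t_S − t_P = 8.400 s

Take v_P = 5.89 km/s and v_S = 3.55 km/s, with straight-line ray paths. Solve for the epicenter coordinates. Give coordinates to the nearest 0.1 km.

(53.8, 16.4)

Distance from S−P lag: d = Δt · v_P v_S / (v_P − v_S) = Δt · (5.89·3.55)/(5.89−3.55) ≈ 8.9357·Δt.
So d_PFO = 148.52, d_WDC = 123.73, d_RCM = 75.06 km.
Circle about each station: (x + 94.6)² + (y − 10.4)² = 148.52²; (x + 55.5)² + (y − 74.4)² = 123.73²; (x − 34.0)² + (y + 56.0)² = 75.06².
Subtracting the PFO equation from the WDC and RCM equations removes the quadratic terms:
78.2 x + 128.0 y = 6307.37
257.2 x − 132.8 y = 11658.87
Solving the 2×2 system: x ≈ 53.8, y ≈ 16.4 km.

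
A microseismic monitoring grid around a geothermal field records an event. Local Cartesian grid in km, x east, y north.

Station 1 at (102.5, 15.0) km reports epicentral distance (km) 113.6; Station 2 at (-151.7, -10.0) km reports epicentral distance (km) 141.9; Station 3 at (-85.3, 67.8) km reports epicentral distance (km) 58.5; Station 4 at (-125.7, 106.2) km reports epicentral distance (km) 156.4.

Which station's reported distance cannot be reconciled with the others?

Solve using three stations at a time. Using Station 1, Station 2, Station 4 (subtract circle equations pairwise → linear system) gives (x, y) ≈ (-10.2, 0.7).
Distances from that point to each station vs reported:
  Station 1: calculated 113.6 vs reported 113.6 → residual 0.0 km
  Station 2: calculated 141.9 vs reported 141.9 → residual 0.0 km
  Station 3: calculated 100.7 vs reported 58.5 → residual 42.2 km
  Station 4: calculated 156.4 vs reported 156.4 → residual 0.0 km
Station 1, Station 2, Station 4 are mutually consistent (residuals ≈ 0); Station 3 is off by 42.2 km.

Station 3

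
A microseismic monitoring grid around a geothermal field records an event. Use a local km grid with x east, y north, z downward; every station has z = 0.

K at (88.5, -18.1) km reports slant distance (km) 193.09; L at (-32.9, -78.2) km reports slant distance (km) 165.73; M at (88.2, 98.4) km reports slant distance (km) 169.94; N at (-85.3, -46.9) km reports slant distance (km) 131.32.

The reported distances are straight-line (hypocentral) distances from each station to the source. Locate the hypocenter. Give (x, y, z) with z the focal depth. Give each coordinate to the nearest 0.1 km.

x ≈ -74.0 km, y ≈ 75.8 km, depth ≈ 45.4 km

Each station gives a sphere (x−x_i)² + (y−y_i)² + z² = d_i² (stations at z=0).
Subtracting the K sphere from L and M: z² cancels, leaving linear equations in x and y:
-242.8 x − 120.2 y = 8855.11
-0.6 x + 233.0 y = 17706.08
Solving: x ≈ -73.997, y ≈ 75.801 km (keep extra digits for the depth step; rounded: -74.0, 75.8).
Then from the K sphere: z² = 193.09² − (x − 88.5)² − (y + 18.1)² with x = -73.997, y = 75.801, so z ≈ 45.399 ≈ 45.4 km.
Check against N (with the unrounded solution): distance 131.32 ≈ 131.32 km. ✓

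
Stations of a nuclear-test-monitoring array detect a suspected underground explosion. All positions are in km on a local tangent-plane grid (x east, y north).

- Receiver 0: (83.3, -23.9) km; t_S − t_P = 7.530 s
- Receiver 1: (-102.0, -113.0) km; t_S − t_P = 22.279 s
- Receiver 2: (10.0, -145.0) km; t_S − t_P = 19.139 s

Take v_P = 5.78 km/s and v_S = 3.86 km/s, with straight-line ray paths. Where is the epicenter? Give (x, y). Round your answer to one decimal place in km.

Distance from S−P lag: d = Δt · v_P v_S / (v_P − v_S) = Δt · (5.78·3.86)/(5.78−3.86) ≈ 11.6202·Δt.
So d_Receiver 0 = 87.50, d_Receiver 1 = 258.89, d_Receiver 2 = 222.40 km.
Circle about each station: (x − 83.3)² + (y + 23.9)² = 87.50²; (x + 102.0)² + (y + 113.0)² = 258.89²; (x − 10.0)² + (y + 145.0)² = 222.40².
Subtracting pairs of circle equations eliminates x²+y² and gives linear equations (the radical axes):
-370.6 x − 178.2 y = -43704.88
-146.6 x − 242.2 y = -28190.61
Solving the 2×2 system: x ≈ 87.4, y ≈ 63.5 km.
Check against Receiver 0 (with the unrounded x, y): √((x − 83.3)²+(y + 23.9)²) = 87.49 ≈ 87.50 km. ✓

x ≈ 87.4 km, y ≈ 63.5 km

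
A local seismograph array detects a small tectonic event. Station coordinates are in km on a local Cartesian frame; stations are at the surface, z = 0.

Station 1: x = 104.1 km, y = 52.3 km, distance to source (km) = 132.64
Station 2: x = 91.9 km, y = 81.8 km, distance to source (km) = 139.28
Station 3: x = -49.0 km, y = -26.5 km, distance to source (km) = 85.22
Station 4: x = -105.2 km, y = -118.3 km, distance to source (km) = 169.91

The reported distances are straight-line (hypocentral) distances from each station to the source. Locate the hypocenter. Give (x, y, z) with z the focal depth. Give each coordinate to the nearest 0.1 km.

Each station gives a sphere (x−x_i)² + (y−y_i)² + z² = d_i² (stations at z=0).
Subtracting the Station 1 sphere from Station 2 and Station 3: z² cancels, leaving linear equations in x and y:
-24.4 x + 59.0 y = -240.80
-306.2 x − 157.6 y = -137.93
Solving: x ≈ 2.103, y ≈ -3.211 km (keep extra digits for the depth step; rounded: 2.1, -3.2).
Then from the Station 1 sphere: z² = 132.64² − (x − 104.1)² − (y − 52.3)² with x = 2.103, y = -3.211, so z ≈ 64.098 ≈ 64.1 km.

(2.1, -3.2, 64.1)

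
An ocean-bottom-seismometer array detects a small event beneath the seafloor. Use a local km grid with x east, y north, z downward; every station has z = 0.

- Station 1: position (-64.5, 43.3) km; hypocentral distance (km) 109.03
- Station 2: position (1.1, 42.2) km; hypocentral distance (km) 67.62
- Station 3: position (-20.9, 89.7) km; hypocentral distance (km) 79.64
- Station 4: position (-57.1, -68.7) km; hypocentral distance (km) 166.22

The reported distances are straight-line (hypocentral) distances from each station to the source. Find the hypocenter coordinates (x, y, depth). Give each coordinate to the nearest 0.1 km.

x ≈ 24.4 km, y ≈ 63.2 km, depth ≈ 59.9 km

Each station gives a sphere (x−x_i)² + (y−y_i)² + z² = d_i² (stations at z=0).
Subtracting the Station 1 sphere from Station 2 and Station 3: z² cancels, leaving linear equations in x and y:
131.2 x − 2.2 y = 3061.99
87.2 x + 92.8 y = 7992.77
Solving: x ≈ 24.398, y ≈ 63.203 km (keep extra digits for the depth step; rounded: 24.4, 63.2).
Then from the Station 1 sphere: z² = 109.03² − (x + 64.5)² − (y − 43.3)² with x = 24.398, y = 63.203, so z ≈ 59.905 ≈ 59.9 km.
Check against Station 4 (with the unrounded solution): distance 166.22 ≈ 166.22 km. ✓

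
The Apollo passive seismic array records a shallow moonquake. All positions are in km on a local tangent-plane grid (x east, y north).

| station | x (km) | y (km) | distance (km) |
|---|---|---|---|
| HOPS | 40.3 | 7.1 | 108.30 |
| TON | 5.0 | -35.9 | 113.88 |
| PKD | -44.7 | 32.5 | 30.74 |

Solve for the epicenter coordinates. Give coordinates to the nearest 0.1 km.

(-53.0, 62.1)

Circle about each station: (x − 40.3)² + (y − 7.1)² = 108.30²; (x − 5.0)² + (y + 35.9)² = 113.88²; (x + 44.7)² + (y − 32.5)² = 30.74².
Subtracting the HOPS equation from the TON and PKD equations removes the quadratic terms:
-70.6 x − 86.0 y = -1600.45
-170.0 x + 50.8 y = 12163.78
Solving the 2×2 system: x ≈ -53.0, y ≈ 62.1 km.
Check against HOPS (with the unrounded x, y): √((x − 40.3)²+(y − 7.1)²) = 108.30 ≈ 108.30 km. ✓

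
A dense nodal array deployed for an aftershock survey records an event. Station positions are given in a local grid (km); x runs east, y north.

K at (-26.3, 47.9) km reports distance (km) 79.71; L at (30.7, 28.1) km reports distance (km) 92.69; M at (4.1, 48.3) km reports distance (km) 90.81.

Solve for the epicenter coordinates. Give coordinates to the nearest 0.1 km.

-41.2 km east, -30.4 km north

Circle about each station: (x + 26.3)² + (y − 47.9)² = 79.71²; (x − 30.7)² + (y − 28.1)² = 92.69²; (x − 4.1)² + (y − 48.3)² = 90.81².
Subtracting the K equation from the L and M equations removes the quadratic terms:
114.0 x − 39.6 y = -3491.75
60.8 x + 0.8 y = -2529.17
Solving the 2×2 system: x ≈ -41.2, y ≈ -30.4 km.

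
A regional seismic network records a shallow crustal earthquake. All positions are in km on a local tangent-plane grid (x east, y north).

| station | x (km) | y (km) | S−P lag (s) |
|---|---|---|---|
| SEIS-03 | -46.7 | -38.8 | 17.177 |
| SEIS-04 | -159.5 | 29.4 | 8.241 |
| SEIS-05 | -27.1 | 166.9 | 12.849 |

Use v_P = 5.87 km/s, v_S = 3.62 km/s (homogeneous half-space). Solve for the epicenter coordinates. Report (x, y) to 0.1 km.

Distance from S−P lag: d = Δt · v_P v_S / (v_P − v_S) = Δt · (5.87·3.62)/(5.87−3.62) ≈ 9.4442·Δt.
So d_SEIS-03 = 162.22, d_SEIS-04 = 77.83, d_SEIS-05 = 121.35 km.
Circle about each station: (x + 46.7)² + (y + 38.8)² = 162.22²; (x + 159.5)² + (y − 29.4)² = 77.83²; (x + 27.1)² + (y − 166.9)² = 121.35².
Subtracting pairs of circle equations eliminates x²+y² and gives linear equations (the radical axes):
-225.6 x + 136.4 y = 42876.10
39.2 x + 411.4 y = 36493.20
Solving the 2×2 system: x ≈ -129.0, y ≈ 101.0 km.

(-129.0, 101.0)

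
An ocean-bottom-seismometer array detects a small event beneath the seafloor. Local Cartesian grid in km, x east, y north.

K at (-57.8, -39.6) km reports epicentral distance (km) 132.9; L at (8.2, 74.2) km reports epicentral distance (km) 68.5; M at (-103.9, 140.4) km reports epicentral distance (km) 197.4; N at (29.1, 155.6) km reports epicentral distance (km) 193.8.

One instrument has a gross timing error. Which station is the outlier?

N

Solve using three stations at a time. Using K, L, M (subtract circle equations pairwise → linear system) gives (x, y) ≈ (57.4, 26.6).
Distances from that point to each station vs reported:
  K: calculated 132.9 vs reported 132.9 → residual 0.0 km
  L: calculated 68.4 vs reported 68.5 → residual 0.1 km
  M: calculated 197.4 vs reported 197.4 → residual 0.0 km
  N: calculated 132.0 vs reported 193.8 → residual 61.8 km
K, L, M are mutually consistent (residuals ≈ 0); N is off by 61.8 km.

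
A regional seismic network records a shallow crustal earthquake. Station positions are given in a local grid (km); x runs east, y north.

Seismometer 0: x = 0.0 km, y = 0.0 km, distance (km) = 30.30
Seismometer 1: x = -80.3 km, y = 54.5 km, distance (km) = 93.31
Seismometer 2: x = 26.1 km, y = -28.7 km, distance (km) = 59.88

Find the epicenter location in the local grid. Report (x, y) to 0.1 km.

Circle about each station: x² + y² = 30.30²; (x + 80.3)² + (y − 54.5)² = 93.31²; (x − 26.1)² + (y + 28.7)² = 59.88².
Subtracting the Seismometer 0 equation from the Seismometer 1 and Seismometer 2 equations removes the quadratic terms:
-160.6 x + 109.0 y = 1629.67
52.2 x − 57.4 y = -1162.62
Solving the 2×2 system: x ≈ 9.4, y ≈ 28.8 km.

9.4 km east, 28.8 km north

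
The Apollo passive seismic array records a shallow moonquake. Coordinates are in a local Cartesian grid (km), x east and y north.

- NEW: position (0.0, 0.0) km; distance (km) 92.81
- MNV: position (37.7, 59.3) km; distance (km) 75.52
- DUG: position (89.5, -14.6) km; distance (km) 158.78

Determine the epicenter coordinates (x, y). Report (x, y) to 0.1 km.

(-32.6, 86.9)

Circle about each station: x² + y² = 92.81²; (x − 37.7)² + (y − 59.3)² = 75.52²; (x − 89.5)² + (y + 14.6)² = 158.78².
Subtracting the NEW equation from the MNV and DUG equations removes the quadratic terms:
75.4 x + 118.6 y = 7848.21
179.0 x − 29.2 y = -8373.98
Solving the 2×2 system: x ≈ -32.6, y ≈ 86.9 km.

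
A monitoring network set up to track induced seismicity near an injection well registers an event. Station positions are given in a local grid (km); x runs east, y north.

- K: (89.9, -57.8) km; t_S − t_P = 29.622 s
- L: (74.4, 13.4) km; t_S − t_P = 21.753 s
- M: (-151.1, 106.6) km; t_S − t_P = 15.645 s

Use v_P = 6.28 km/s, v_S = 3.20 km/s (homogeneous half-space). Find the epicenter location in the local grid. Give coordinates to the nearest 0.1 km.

Distance from S−P lag: d = Δt · v_P v_S / (v_P − v_S) = Δt · (6.28·3.20)/(6.28−3.20) ≈ 6.5247·Δt.
So d_K = 193.27, d_L = 141.93, d_M = 102.08 km.
Circle about each station: (x − 89.9)² + (y + 57.8)² = 193.27²; (x − 74.4)² + (y − 13.4)² = 141.93²; (x + 151.1)² + (y − 106.6)² = 102.08².
Subtracting pairs of circle equations eliminates x²+y² and gives linear equations (the radical axes):
-31.0 x + 142.4 y = 11501.24
-482.0 x + 328.8 y = 49704.89
Solving the 2×2 system: x ≈ -56.4, y ≈ 68.5 km.
Check against K (with the unrounded x, y): √((x − 89.9)²+(y + 57.8)²) = 193.27 ≈ 193.27 km. ✓

x ≈ -56.4 km, y ≈ 68.5 km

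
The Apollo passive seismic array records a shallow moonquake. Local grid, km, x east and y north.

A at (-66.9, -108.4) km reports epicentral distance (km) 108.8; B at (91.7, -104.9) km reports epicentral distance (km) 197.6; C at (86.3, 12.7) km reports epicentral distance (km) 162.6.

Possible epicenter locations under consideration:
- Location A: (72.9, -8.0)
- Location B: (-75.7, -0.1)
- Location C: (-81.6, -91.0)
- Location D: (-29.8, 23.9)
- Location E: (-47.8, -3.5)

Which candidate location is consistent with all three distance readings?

Location B

For each candidate, compare |candidate − station| to the reported distance:
Location A: residuals A 63.3, B 98.9, C 137.9 → max 137.9 km
Location B: residuals A 0.1, B 0.1, C 0.1 → max 0.1 km
Location C: residuals A 86.0, B 23.7, C 34.7 → max 86.0 km
Location D: residuals A 28.6, B 20.5, C 46.0 → max 46.0 km
Location E: residuals A 2.2, B 25.1, C 27.5 → max 27.5 km
Only Location B has all residuals ≈ 0.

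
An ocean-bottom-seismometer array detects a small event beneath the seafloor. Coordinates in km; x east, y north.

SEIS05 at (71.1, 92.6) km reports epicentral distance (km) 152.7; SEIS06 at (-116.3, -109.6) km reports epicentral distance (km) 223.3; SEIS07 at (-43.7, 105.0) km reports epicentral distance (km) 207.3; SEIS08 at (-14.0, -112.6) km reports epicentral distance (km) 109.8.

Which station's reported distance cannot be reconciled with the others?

Solve using three stations at a time. Using SEIS05, SEIS07, SEIS08 (subtract circle equations pairwise → linear system) gives (x, y) ≈ (82.2, -59.7).
Distances from that point to each station vs reported:
  SEIS05: calculated 152.7 vs reported 152.7 → residual 0.0 km
  SEIS06: calculated 204.7 vs reported 223.3 → residual 18.6 km
  SEIS07: calculated 207.3 vs reported 207.3 → residual 0.0 km
  SEIS08: calculated 109.8 vs reported 109.8 → residual 0.0 km
SEIS05, SEIS07, SEIS08 are mutually consistent (residuals ≈ 0); SEIS06 is off by 18.6 km.

SEIS06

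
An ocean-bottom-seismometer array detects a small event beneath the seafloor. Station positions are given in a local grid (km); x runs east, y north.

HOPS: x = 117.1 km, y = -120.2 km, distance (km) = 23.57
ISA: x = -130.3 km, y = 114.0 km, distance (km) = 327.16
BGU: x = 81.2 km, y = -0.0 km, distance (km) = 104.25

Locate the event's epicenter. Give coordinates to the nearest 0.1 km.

(119.9, -96.8)

Circle about each station: (x − 117.1)² + (y + 120.2)² = 23.57²; (x + 130.3)² + (y − 114.0)² = 327.16²; (x − 81.2)² + y² = 104.25².
Subtracting pairs of circle equations eliminates x²+y² and gives linear equations (the radical axes):
-494.8 x + 468.4 y = -104664.48
-71.8 x + 240.4 y = -31879.53
Solving the 2×2 system: x ≈ 119.9, y ≈ -96.8 km.
Check against HOPS (with the unrounded x, y): √((x − 117.1)²+(y + 120.2)²) = 23.56 ≈ 23.57 km. ✓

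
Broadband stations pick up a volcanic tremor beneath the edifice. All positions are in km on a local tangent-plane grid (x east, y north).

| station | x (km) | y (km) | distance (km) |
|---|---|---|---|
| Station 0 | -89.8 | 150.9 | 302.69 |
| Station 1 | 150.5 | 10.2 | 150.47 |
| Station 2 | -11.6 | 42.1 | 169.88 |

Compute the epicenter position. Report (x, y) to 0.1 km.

x ≈ 61.6 km, y ≈ -111.2 km

Circle about each station: (x + 89.8)² + (y − 150.9)² = 302.69²; (x − 150.5)² + (y − 10.2)² = 150.47²; (x + 11.6)² + (y − 42.1)² = 169.88².
Subtracting the Station 0 equation from the Station 1 and Station 2 equations removes the quadratic terms:
480.6 x − 281.4 y = 60899.46
156.4 x − 217.6 y = 33834.14
Solving the 2×2 system: x ≈ 61.6, y ≈ -111.2 km.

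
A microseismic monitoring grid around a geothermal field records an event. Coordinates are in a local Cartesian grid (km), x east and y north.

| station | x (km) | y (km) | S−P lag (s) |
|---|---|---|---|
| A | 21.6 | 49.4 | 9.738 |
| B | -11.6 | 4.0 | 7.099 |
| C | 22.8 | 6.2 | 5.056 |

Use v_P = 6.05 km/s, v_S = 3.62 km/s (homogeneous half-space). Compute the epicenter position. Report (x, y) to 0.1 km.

37.6 km east, -36.9 km north

Distance from S−P lag: d = Δt · v_P v_S / (v_P − v_S) = Δt · (6.05·3.62)/(6.05−3.62) ≈ 9.0128·Δt.
So d_A = 87.77, d_B = 63.98, d_C = 45.57 km.
Circle about each station: (x − 21.6)² + (y − 49.4)² = 87.77²; (x + 11.6)² + (y − 4.0)² = 63.98²; (x − 22.8)² + (y − 6.2)² = 45.57².
Subtracting pairs of circle equations eliminates x²+y² and gives linear equations (the radical axes):
-66.4 x − 90.8 y = 853.77
2.4 x − 86.4 y = 3278.31
Solving the 2×2 system: x ≈ 37.6, y ≈ -36.9 km.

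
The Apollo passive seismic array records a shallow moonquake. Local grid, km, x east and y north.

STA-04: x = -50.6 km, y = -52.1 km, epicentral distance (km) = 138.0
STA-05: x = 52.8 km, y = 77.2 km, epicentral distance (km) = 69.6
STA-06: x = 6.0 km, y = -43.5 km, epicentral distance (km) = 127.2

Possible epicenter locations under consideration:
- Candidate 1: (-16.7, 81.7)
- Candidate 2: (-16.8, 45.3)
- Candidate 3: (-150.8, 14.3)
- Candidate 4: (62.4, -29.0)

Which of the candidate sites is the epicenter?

For each candidate, compare |candidate − station| to the reported distance:
Candidate 1: residuals STA-04 0.0, STA-05 0.0, STA-06 0.0 → max 0.0 km
Candidate 2: residuals STA-04 34.9, STA-05 7.0, STA-06 35.5 → max 35.5 km
Candidate 3: residuals STA-04 17.8, STA-05 143.5, STA-06 39.9 → max 143.5 km
Candidate 4: residuals STA-04 22.7, STA-05 37.0, STA-06 69.0 → max 69.0 km
Only Candidate 1 has all residuals ≈ 0.

Candidate 1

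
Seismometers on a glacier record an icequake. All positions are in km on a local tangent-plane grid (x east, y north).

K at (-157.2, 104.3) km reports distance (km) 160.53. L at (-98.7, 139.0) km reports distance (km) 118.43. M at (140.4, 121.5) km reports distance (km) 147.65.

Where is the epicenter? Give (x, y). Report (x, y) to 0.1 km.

Circle about each station: (x + 157.2)² + (y − 104.3)² = 160.53²; (x + 98.7)² + (y − 139.0)² = 118.43²; (x − 140.4)² + (y − 121.5)² = 147.65².
Subtracting pairs of circle equations eliminates x²+y² and gives linear equations (the radical axes):
117.0 x + 69.4 y = 5216.58
595.2 x + 34.4 y = 2853.44
Solving the 2×2 system: x ≈ 0.5, y ≈ 74.3 km.

(0.5, 74.3)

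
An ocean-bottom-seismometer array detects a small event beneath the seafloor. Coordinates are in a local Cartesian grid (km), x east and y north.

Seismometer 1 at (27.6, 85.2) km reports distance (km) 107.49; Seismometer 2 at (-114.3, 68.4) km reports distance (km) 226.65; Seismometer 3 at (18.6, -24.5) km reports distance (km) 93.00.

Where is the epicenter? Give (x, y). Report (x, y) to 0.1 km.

(104.8, 10.4)

Circle about each station: (x − 27.6)² + (y − 85.2)² = 107.49²; (x + 114.3)² + (y − 68.4)² = 226.65²; (x − 18.6)² + (y + 24.5)² = 93.00².
Subtracting pairs of circle equations eliminates x²+y² and gives linear equations (the radical axes):
-283.8 x − 33.6 y = -30093.87
-18.0 x − 219.4 y = -4169.49
Solving the 2×2 system: x ≈ 104.8, y ≈ 10.4 km.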